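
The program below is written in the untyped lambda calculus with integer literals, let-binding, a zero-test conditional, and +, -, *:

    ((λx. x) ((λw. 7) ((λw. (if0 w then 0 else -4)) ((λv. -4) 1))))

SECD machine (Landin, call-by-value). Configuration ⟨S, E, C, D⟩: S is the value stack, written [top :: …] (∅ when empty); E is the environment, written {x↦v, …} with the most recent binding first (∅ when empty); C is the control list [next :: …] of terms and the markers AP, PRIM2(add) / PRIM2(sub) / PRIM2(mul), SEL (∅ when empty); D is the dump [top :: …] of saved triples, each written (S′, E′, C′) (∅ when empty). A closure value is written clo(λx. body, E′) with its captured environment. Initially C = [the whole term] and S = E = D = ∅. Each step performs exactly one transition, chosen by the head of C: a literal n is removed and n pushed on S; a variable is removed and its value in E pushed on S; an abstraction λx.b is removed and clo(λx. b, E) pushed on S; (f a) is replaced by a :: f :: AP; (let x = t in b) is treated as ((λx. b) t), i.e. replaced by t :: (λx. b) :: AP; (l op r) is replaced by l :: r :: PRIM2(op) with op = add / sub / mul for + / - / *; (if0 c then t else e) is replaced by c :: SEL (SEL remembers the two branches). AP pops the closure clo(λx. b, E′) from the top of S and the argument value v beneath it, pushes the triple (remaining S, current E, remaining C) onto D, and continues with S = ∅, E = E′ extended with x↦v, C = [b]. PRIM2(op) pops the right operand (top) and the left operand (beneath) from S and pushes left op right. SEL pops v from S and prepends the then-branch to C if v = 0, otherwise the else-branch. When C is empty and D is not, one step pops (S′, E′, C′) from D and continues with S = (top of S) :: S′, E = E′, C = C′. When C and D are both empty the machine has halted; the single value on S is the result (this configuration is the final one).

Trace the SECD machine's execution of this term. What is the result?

t=0: <S=∅, E=∅, C=[((λx. x) ((λw. 7) ((λw. (if0 w then 0 else -4)) ((λv. -4) 1))))], D=∅>
t=1: <S=∅, E=∅, C=[((λw. 7) ((λw. (if0 w then 0 else -4)) ((λv. -4) 1))) :: (λx. x) :: AP], D=∅>
t=2: <S=∅, E=∅, C=[((λw. (if0 w then 0 else -4)) ((λv. -4) 1)) :: (λw. 7) :: AP :: (λx. x) :: AP], D=∅>
t=3: <S=∅, E=∅, C=[((λv. -4) 1) :: (λw. (if0 w then 0 else -4)) :: AP :: (λw. 7) :: AP :: (λx. x) :: AP], D=∅>
t=4: <S=∅, E=∅, C=[1 :: (λv. -4) :: AP :: (λw. (if0 w then 0 else -4)) :: AP :: (λw. 7) :: AP :: (λx. x) :: AP], D=∅>
t=5: <S=[1], E=∅, C=[(λv. -4) :: AP :: (λw. (if0 w then 0 else -4)) :: AP :: (λw. 7) :: AP :: (λx. x) :: AP], D=∅>
t=6: <S=[clo(λv. -4, ∅) :: 1], E=∅, C=[AP :: (λw. (if0 w then 0 else -4)) :: AP :: (λw. 7) :: AP :: (λx. x) :: AP], D=∅>
t=7: <S=∅, E={v↦1}, C=[-4], D=[(∅, ∅, [(λw. (if0 w then 0 else -4)) :: AP :: (λw. 7) :: AP :: (λx. x) :: AP])]>
t=8: <S=[-4], E={v↦1}, C=∅, D=[(∅, ∅, [(λw. (if0 w then 0 else -4)) :: AP :: (λw. 7) :: AP :: (λx. x) :: AP])]>
t=9: <S=[-4], E=∅, C=[(λw. (if0 w then 0 else -4)) :: AP :: (λw. 7) :: AP :: (λx. x) :: AP], D=∅>
t=10: <S=[clo(λw. (if0 w then 0 else -4), ∅) :: -4], E=∅, C=[AP :: (λw. 7) :: AP :: (λx. x) :: AP], D=∅>
t=11: <S=∅, E={w↦-4}, C=[(if0 w then 0 else -4)], D=[(∅, ∅, [(λw. 7) :: AP :: (λx. x) :: AP])]>
t=12: <S=∅, E={w↦-4}, C=[w :: SEL], D=[(∅, ∅, [(λw. 7) :: AP :: (λx. x) :: AP])]>
t=13: <S=[-4], E={w↦-4}, C=[SEL], D=[(∅, ∅, [(λw. 7) :: AP :: (λx. x) :: AP])]>
t=14: <S=∅, E={w↦-4}, C=[-4], D=[(∅, ∅, [(λw. 7) :: AP :: (λx. x) :: AP])]>
t=15: <S=[-4], E={w↦-4}, C=∅, D=[(∅, ∅, [(λw. 7) :: AP :: (λx. x) :: AP])]>
t=16: <S=[-4], E=∅, C=[(λw. 7) :: AP :: (λx. x) :: AP], D=∅>
t=17: <S=[clo(λw. 7, ∅) :: -4], E=∅, C=[AP :: (λx. x) :: AP], D=∅>
t=18: <S=∅, E={w↦-4}, C=[7], D=[(∅, ∅, [(λx. x) :: AP])]>
t=19: <S=[7], E={w↦-4}, C=∅, D=[(∅, ∅, [(λx. x) :: AP])]>
t=20: <S=[7], E=∅, C=[(λx. x) :: AP], D=∅>
t=21: <S=[clo(λx. x, ∅) :: 7], E=∅, C=[AP], D=∅>
t=22: <S=∅, E={x↦7}, C=[x], D=[(∅, ∅, ∅)]>
t=23: <S=[7], E={x↦7}, C=∅, D=[(∅, ∅, ∅)]>
t=24: <S=[7], E=∅, C=∅, D=∅>
→ final value 7

Answer: 7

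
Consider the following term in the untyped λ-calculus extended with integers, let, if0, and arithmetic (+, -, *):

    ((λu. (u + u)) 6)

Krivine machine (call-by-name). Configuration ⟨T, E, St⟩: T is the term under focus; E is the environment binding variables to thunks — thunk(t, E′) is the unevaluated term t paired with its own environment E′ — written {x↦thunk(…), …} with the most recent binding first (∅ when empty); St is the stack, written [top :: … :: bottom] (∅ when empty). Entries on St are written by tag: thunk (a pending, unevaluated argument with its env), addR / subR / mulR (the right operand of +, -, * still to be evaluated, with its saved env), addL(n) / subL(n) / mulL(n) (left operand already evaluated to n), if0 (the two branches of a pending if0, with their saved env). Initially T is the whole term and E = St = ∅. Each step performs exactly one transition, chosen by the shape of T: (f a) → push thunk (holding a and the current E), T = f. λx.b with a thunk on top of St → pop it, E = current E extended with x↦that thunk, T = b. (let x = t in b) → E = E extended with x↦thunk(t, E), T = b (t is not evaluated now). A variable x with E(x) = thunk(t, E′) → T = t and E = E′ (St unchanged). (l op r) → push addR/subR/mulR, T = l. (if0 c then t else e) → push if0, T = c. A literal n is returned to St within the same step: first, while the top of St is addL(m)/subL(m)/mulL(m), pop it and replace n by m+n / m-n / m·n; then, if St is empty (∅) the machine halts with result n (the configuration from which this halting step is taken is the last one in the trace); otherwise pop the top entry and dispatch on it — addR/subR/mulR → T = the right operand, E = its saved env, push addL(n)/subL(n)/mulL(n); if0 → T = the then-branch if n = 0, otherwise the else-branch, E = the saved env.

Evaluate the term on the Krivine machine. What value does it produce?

t=0: ⟨T=((λu. (u + u)) 6); E=∅; St=∅⟩
t=1: ⟨T=(λu. (u + u)); E=∅; St=[thunk]⟩
t=2: ⟨T=(u + u); E={u↦thunk(6, ∅)}; St=∅⟩
t=3: ⟨T=u; E={u↦thunk(6, ∅)}; St=[addR]⟩
t=4: ⟨T=6; E=∅; St=[addR]⟩
t=5: ⟨T=u; E={u↦thunk(6, ∅)}; St=[addL(6)]⟩
t=6: ⟨T=6; E=∅; St=[addL(6)]⟩
→ final value 12

Answer: 12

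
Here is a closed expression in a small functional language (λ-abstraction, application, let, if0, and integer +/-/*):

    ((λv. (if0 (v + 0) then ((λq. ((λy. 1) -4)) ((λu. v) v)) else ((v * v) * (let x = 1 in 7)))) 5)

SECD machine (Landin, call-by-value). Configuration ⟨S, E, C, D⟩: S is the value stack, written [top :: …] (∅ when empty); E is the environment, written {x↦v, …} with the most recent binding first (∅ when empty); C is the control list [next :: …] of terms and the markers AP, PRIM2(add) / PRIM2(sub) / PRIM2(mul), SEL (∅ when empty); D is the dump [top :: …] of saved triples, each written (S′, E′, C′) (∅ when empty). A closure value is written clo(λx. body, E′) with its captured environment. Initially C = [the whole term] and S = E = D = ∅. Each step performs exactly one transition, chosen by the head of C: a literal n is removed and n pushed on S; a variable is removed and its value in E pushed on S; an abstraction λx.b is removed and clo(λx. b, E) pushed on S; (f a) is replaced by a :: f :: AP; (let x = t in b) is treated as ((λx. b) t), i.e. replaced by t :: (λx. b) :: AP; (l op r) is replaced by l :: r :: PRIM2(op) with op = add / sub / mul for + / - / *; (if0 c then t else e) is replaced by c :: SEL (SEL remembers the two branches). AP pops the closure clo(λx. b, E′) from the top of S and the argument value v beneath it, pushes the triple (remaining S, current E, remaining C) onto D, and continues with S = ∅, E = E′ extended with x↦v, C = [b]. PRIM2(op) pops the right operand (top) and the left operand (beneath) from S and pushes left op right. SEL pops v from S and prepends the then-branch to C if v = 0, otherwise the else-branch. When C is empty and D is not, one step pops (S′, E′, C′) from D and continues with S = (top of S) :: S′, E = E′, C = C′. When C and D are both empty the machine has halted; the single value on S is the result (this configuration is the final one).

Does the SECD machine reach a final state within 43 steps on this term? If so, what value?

Answer: 175

Derivation:
step 0: [S=∅ | E=∅ | C=[((λv. (if0 (v + 0) then ((λq. ((λy. 1) -4)) ((λu. v) v)) else ((v * v) * (let x = 1 in 7)))) 5)] | D=∅]
step 1: [S=∅ | E=∅ | C=[5 :: (λv. (if0 (v + 0) then ((λq. ((λy. 1) -4)) ((λu. v) v)) else ((v * v) * (let x = 1 in 7)))) :: AP] | D=∅]
step 2: [S=[5] | E=∅ | C=[(λv. (if0 (v + 0) then ((λq. ((λy. 1) -4)) ((λu. v) v)) else ((v * v) * (let x = 1 in 7)))) :: AP] | D=∅]
step 3: [S=[clo(λv. (if0 (v + 0) then ((λq. ((λy. 1) -4)) ((λu. v) v)) else ((v * v) * (let x = 1 in 7))), ∅) :: 5] | E=∅ | C=[AP] | D=∅]
step 4: [S=∅ | E={v↦5} | C=[(if0 (v + 0) then ((λq. ((λy. 1) -4)) ((λu. v) v)) else ((v * v) * (let x = 1 in 7)))] | D=[(∅, ∅, ∅)]]
step 5: [S=∅ | E={v↦5} | C=[(v + 0) :: SEL] | D=[(∅, ∅, ∅)]]
step 6: [S=∅ | E={v↦5} | C=[v :: 0 :: PRIM2(add) :: SEL] | D=[(∅, ∅, ∅)]]
step 7: [S=[5] | E={v↦5} | C=[0 :: PRIM2(add) :: SEL] | D=[(∅, ∅, ∅)]]
step 8: [S=[0 :: 5] | E={v↦5} | C=[PRIM2(add) :: SEL] | D=[(∅, ∅, ∅)]]
step 9: [S=[5] | E={v↦5} | C=[SEL] | D=[(∅, ∅, ∅)]]
step 10: [S=∅ | E={v↦5} | C=[((v * v) * (let x = 1 in 7))] | D=[(∅, ∅, ∅)]]
step 11: [S=∅ | E={v↦5} | C=[(v * v) :: (let x = 1 in 7) :: PRIM2(mul)] | D=[(∅, ∅, ∅)]]
step 12: [S=∅ | E={v↦5} | C=[v :: v :: PRIM2(mul) :: (let x = 1 in 7) :: PRIM2(mul)] | D=[(∅, ∅, ∅)]]
step 13: [S=[5] | E={v↦5} | C=[v :: PRIM2(mul) :: (let x = 1 in 7) :: PRIM2(mul)] | D=[(∅, ∅, ∅)]]
step 14: [S=[5 :: 5] | E={v↦5} | C=[PRIM2(mul) :: (let x = 1 in 7) :: PRIM2(mul)] | D=[(∅, ∅, ∅)]]
step 15: [S=[25] | E={v↦5} | C=[(let x = 1 in 7) :: PRIM2(mul)] | D=[(∅, ∅, ∅)]]
step 16: [S=[25] | E={v↦5} | C=[1 :: (λx. 7) :: AP :: PRIM2(mul)] | D=[(∅, ∅, ∅)]]
step 17: [S=[1 :: 25] | E={v↦5} | C=[(λx. 7) :: AP :: PRIM2(mul)] | D=[(∅, ∅, ∅)]]
step 18: [S=[clo(λx. 7, {v↦5}) :: 1 :: 25] | E={v↦5} | C=[AP :: PRIM2(mul)] | D=[(∅, ∅, ∅)]]
step 19: [S=∅ | E={x↦1, v↦5} | C=[7] | D=[([25], {v↦5}, [PRIM2(mul)]) :: (∅, ∅, ∅)]]
step 20: [S=[7] | E={x↦1, v↦5} | C=∅ | D=[([25], {v↦5}, [PRIM2(mul)]) :: (∅, ∅, ∅)]]
step 21: [S=[7 :: 25] | E={v↦5} | C=[PRIM2(mul)] | D=[(∅, ∅, ∅)]]
step 22: [S=[175] | E={v↦5} | C=∅ | D=[(∅, ∅, ∅)]]
step 23: [S=[175] | E=∅ | C=∅ | D=∅]
→ final value 175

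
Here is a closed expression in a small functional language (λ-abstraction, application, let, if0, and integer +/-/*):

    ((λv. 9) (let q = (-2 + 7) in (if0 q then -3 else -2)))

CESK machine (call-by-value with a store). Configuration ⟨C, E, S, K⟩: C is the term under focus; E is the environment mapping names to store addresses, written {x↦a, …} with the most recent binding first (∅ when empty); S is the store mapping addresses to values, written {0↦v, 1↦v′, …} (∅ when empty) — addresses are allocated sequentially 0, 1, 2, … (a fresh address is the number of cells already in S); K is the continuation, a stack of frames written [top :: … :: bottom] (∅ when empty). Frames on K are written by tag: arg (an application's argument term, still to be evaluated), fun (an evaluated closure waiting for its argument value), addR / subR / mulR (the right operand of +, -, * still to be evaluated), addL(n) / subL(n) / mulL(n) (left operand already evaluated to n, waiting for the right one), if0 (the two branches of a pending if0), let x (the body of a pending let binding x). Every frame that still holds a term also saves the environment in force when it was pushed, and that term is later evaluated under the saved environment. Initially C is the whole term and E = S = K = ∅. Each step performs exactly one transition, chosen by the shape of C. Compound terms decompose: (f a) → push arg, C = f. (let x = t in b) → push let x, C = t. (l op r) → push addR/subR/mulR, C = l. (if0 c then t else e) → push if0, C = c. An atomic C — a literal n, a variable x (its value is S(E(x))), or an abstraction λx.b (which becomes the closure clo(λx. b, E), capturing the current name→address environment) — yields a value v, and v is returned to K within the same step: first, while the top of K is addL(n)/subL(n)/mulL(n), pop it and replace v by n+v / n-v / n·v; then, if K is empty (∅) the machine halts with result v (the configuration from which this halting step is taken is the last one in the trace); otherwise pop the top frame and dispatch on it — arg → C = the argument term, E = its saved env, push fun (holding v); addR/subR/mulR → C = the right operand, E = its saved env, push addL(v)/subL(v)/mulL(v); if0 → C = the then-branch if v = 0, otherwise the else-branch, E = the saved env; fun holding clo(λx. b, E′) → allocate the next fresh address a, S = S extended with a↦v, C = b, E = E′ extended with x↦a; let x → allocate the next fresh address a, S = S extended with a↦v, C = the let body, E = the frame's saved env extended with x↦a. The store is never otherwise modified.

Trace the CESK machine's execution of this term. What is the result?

Answer: 9

Execution trace:
[0] [C=((λv. 9) (let q = (-2 + 7) in (if0 q then -3 else -2))) | E=∅ | S=∅ | K=∅]
[1] [C=(λv. 9) | E=∅ | S=∅ | K=[arg]]
[2] [C=(let q = (-2 + 7) in (if0 q then -3 else -2)) | E=∅ | S=∅ | K=[fun]]
[3] [C=(-2 + 7) | E=∅ | S=∅ | K=[let q :: fun]]
[4] [C=-2 | E=∅ | S=∅ | K=[addR :: let q :: fun]]
[5] [C=7 | E=∅ | S=∅ | K=[addL(-2) :: let q :: fun]]
[6] [C=(if0 q then -3 else -2) | E={q↦0} | S={0↦5} | K=[fun]]
[7] [C=q | E={q↦0} | S={0↦5} | K=[if0 :: fun]]
[8] [C=-2 | E={q↦0} | S={0↦5} | K=[fun]]
[9] [C=9 | E={v↦1} | S={0↦5, 1↦-2} | K=∅]
→ final value 9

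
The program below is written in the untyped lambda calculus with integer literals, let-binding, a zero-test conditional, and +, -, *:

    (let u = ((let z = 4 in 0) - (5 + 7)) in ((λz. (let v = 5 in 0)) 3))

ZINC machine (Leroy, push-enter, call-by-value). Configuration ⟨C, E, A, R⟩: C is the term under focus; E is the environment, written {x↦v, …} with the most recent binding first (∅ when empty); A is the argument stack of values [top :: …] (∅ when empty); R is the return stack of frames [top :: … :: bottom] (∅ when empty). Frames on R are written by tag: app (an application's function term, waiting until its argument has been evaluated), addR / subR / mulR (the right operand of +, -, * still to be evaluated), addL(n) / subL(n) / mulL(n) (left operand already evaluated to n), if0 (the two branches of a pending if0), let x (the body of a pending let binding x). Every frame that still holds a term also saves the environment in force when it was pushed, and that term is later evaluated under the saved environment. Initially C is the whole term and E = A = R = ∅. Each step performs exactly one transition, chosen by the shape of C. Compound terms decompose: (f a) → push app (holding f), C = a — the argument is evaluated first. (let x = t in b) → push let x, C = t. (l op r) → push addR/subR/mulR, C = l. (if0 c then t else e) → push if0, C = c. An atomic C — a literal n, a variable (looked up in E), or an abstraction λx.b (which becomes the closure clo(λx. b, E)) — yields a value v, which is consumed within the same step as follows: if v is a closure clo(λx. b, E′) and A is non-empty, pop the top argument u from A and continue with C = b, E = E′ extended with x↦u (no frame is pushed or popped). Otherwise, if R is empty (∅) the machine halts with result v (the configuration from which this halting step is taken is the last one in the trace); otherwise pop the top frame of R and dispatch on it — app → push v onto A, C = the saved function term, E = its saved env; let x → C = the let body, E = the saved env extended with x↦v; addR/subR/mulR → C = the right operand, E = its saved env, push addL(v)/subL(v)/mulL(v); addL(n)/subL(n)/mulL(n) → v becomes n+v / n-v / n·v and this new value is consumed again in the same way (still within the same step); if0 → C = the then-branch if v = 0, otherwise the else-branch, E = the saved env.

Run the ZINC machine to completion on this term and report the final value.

t=0: [C=(let u = ((let z = 4 in 0) - (5 + 7)) in ((λz. (let v = 5 in 0)) 3)) | E=∅ | A=∅ | R=∅]
t=1: [C=((let z = 4 in 0) - (5 + 7)) | E=∅ | A=∅ | R=[let u]]
t=2: [C=(let z = 4 in 0) | E=∅ | A=∅ | R=[subR :: let u]]
t=3: [C=4 | E=∅ | A=∅ | R=[let z :: subR :: let u]]
t=4: [C=0 | E={z↦4} | A=∅ | R=[subR :: let u]]
t=5: [C=(5 + 7) | E=∅ | A=∅ | R=[subL(0) :: let u]]
t=6: [C=5 | E=∅ | A=∅ | R=[addR :: subL(0) :: let u]]
t=7: [C=7 | E=∅ | A=∅ | R=[addL(5) :: subL(0) :: let u]]
t=8: [C=((λz. (let v = 5 in 0)) 3) | E={u↦-12} | A=∅ | R=∅]
t=9: [C=3 | E={u↦-12} | A=∅ | R=[app]]
t=10: [C=(λz. (let v = 5 in 0)) | E={u↦-12} | A=[3] | R=∅]
t=11: [C=(let v = 5 in 0) | E={z↦3, u↦-12} | A=∅ | R=∅]
t=12: [C=5 | E={z↦3, u↦-12} | A=∅ | R=[let v]]
t=13: [C=0 | E={v↦5, z↦3, u↦-12} | A=∅ | R=∅]
→ final value 0

Answer: 0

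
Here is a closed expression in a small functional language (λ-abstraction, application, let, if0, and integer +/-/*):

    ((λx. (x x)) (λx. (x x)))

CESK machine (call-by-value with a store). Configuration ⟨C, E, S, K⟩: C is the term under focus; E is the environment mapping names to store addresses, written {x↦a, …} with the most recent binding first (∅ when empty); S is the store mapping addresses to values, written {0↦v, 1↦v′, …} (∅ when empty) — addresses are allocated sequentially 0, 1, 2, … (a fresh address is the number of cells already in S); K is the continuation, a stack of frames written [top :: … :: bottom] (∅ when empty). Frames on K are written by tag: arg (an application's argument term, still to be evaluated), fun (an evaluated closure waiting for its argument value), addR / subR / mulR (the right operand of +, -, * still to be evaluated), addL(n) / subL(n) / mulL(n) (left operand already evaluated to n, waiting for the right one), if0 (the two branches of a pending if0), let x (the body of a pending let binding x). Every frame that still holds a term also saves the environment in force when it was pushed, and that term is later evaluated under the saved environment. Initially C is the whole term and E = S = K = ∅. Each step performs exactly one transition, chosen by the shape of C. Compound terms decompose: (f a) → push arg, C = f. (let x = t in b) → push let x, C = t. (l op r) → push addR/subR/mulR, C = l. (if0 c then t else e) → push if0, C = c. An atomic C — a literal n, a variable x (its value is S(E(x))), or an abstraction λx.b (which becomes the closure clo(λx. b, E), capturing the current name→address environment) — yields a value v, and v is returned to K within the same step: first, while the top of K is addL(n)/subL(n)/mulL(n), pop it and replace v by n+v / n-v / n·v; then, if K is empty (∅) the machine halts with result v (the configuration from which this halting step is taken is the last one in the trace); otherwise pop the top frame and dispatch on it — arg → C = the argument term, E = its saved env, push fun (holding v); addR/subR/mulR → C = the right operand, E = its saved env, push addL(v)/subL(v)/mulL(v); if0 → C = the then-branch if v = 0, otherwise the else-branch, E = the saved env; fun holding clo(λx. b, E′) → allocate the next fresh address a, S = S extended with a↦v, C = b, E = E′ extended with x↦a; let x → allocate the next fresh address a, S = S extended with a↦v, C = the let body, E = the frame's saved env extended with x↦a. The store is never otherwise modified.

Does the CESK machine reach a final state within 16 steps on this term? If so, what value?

Answer: DIVERGES (no final state within 16 steps)

Machine steps:
0. [C=((λx. (x x)) (λx. (x x))) | E=∅ | S=∅ | K=∅]
1. [C=(λx. (x x)) | E=∅ | S=∅ | K=[arg]]
2. [C=(λx. (x x)) | E=∅ | S=∅ | K=[fun]]
3. [C=(x x) | E={x↦0} | S={0↦clo(λx. (x x), ∅)} | K=∅]
4. [C=x | E={x↦0} | S={0↦clo(λx. (x x), ∅)} | K=[arg]]
5. [C=x | E={x↦0} | S={0↦clo(λx. (x x), ∅)} | K=[fun]]
6. [C=(x x) | E={x↦1} | S={0↦clo(λx. (x x), ∅), 1↦clo(λx. (x x), ∅)} | K=∅]
7. [C=x | E={x↦1} | S={0↦clo(λx. (x x), ∅), 1↦clo(λx. (x x), ∅)} | K=[arg]]
8. [C=x | E={x↦1} | S={0↦clo(λx. (x x), ∅), 1↦clo(λx. (x x), ∅)} | K=[fun]]
9. [C=(x x) | E={x↦2} | S={0↦clo(λx. (x x), ∅), 1↦clo(λx. (x x), ∅), 2↦clo(λx. (x x), ∅)} | K=∅]
10. [C=x | E={x↦2} | S={0↦clo(λx. (x x), ∅), 1↦clo(λx. (x x), ∅), 2↦clo(λx. (x x), ∅)} | K=[arg]]
11. [C=x | E={x↦2} | S={0↦clo(λx. (x x), ∅), 1↦clo(λx. (x x), ∅), 2↦clo(λx. (x x), ∅)} | K=[fun]]
12. [C=(x x) | E={x↦3} | S={0↦clo(λx. (x x), ∅), 1↦clo(λx. (x x), ∅), 2↦clo(λx. (x x), ∅), 3↦clo(λx. (x x), ∅)} | K=∅]
13. [C=x | E={x↦3} | S={0↦clo(λx. (x x), ∅), 1↦clo(λx. (x x), ∅), 2↦clo(λx. (x x), ∅), 3↦clo(λx. (x x), ∅)} | K=[arg]]
14. [C=x | E={x↦3} | S={0↦clo(λx. (x x), ∅), 1↦clo(λx. (x x), ∅), 2↦clo(λx. (x x), ∅), 3↦clo(λx. (x x), ∅)} | K=[fun]]
15. [C=(x x) | E={x↦4} | S={0↦clo(λx. (x x), ∅), 1↦clo(λx. (x x), ∅), 2↦clo(λx. (x x), ∅), 3↦clo(λx. (x x), ∅), 4↦clo(λx. (x x), ∅)} | K=∅]
16. [C=x | E={x↦4} | S={0↦clo(λx. (x x), ∅), 1↦clo(λx. (x x), ∅), 2↦clo(λx. (x x), ∅), 3↦clo(λx. (x x), ∅), 4↦clo(λx. (x x), ∅)} | K=[arg]]
→ 16 transitions taken and the configuration is still not final: no result within 16 steps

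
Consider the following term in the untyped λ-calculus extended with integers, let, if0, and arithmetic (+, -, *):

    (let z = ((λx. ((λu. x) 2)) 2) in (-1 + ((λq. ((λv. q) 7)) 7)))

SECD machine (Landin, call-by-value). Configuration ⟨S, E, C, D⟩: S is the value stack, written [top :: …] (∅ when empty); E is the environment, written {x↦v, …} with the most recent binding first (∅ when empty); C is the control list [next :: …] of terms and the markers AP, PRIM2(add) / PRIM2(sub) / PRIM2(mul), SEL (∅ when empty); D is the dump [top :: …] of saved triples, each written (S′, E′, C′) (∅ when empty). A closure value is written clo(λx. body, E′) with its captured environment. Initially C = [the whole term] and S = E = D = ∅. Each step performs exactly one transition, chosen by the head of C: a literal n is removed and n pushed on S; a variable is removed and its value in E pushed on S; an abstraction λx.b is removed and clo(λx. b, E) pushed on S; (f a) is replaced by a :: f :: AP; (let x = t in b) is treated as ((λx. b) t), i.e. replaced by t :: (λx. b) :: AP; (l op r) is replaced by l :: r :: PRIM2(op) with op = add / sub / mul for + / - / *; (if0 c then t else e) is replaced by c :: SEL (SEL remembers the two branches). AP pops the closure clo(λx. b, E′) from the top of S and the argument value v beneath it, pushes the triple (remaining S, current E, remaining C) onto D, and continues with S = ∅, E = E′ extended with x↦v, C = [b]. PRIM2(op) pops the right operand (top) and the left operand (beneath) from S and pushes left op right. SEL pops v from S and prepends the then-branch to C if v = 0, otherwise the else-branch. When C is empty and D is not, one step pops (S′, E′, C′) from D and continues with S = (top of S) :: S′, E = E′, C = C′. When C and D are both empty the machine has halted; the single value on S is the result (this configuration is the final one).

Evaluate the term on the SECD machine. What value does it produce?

Answer: 6

Execution trace:
[0] ⟨S=∅; E=∅; C=[(let z = ((λx. ((λu. x) 2)) 2) in (-1 + ((λq. ((λv. q) 7)) 7)))]; D=∅⟩
[1] ⟨S=∅; E=∅; C=[((λx. ((λu. x) 2)) 2) :: (λz. (-1 + ((λq. ((λv. q) 7)) 7))) :: AP]; D=∅⟩
[2] ⟨S=∅; E=∅; C=[2 :: (λx. ((λu. x) 2)) :: AP :: (λz. (-1 + ((λq. ((λv. q) 7)) 7))) :: AP]; D=∅⟩
[3] ⟨S=[2]; E=∅; C=[(λx. ((λu. x) 2)) :: AP :: (λz. (-1 + ((λq. ((λv. q) 7)) 7))) :: AP]; D=∅⟩
[4] ⟨S=[clo(λx. ((λu. x) 2), ∅) :: 2]; E=∅; C=[AP :: (λz. (-1 + ((λq. ((λv. q) 7)) 7))) :: AP]; D=∅⟩
[5] ⟨S=∅; E={x↦2}; C=[((λu. x) 2)]; D=[(∅, ∅, [(λz. (-1 + ((λq. ((λv. q) 7)) 7))) :: AP])]⟩
[6] ⟨S=∅; E={x↦2}; C=[2 :: (λu. x) :: AP]; D=[(∅, ∅, [(λz. (-1 + ((λq. ((λv. q) 7)) 7))) :: AP])]⟩
[7] ⟨S=[2]; E={x↦2}; C=[(λu. x) :: AP]; D=[(∅, ∅, [(λz. (-1 + ((λq. ((λv. q) 7)) 7))) :: AP])]⟩
[8] ⟨S=[clo(λu. x, {x↦2}) :: 2]; E={x↦2}; C=[AP]; D=[(∅, ∅, [(λz. (-1 + ((λq. ((λv. q) 7)) 7))) :: AP])]⟩
[9] ⟨S=∅; E={u↦2, x↦2}; C=[x]; D=[(∅, {x↦2}, ∅) :: (∅, ∅, [(λz. (-1 + ((λq. ((λv. q) 7)) 7))) :: AP])]⟩
[10] ⟨S=[2]; E={u↦2, x↦2}; C=∅; D=[(∅, {x↦2}, ∅) :: (∅, ∅, [(λz. (-1 + ((λq. ((λv. q) 7)) 7))) :: AP])]⟩
[11] ⟨S=[2]; E={x↦2}; C=∅; D=[(∅, ∅, [(λz. (-1 + ((λq. ((λv. q) 7)) 7))) :: AP])]⟩
[12] ⟨S=[2]; E=∅; C=[(λz. (-1 + ((λq. ((λv. q) 7)) 7))) :: AP]; D=∅⟩
[13] ⟨S=[clo(λz. (-1 + ((λq. ((λv. q) 7)) 7)), ∅) :: 2]; E=∅; C=[AP]; D=∅⟩
[14] ⟨S=∅; E={z↦2}; C=[(-1 + ((λq. ((λv. q) 7)) 7))]; D=[(∅, ∅, ∅)]⟩
[15] ⟨S=∅; E={z↦2}; C=[-1 :: ((λq. ((λv. q) 7)) 7) :: PRIM2(add)]; D=[(∅, ∅, ∅)]⟩
[16] ⟨S=[-1]; E={z↦2}; C=[((λq. ((λv. q) 7)) 7) :: PRIM2(add)]; D=[(∅, ∅, ∅)]⟩
[17] ⟨S=[-1]; E={z↦2}; C=[7 :: (λq. ((λv. q) 7)) :: AP :: PRIM2(add)]; D=[(∅, ∅, ∅)]⟩
[18] ⟨S=[7 :: -1]; E={z↦2}; C=[(λq. ((λv. q) 7)) :: AP :: PRIM2(add)]; D=[(∅, ∅, ∅)]⟩
[19] ⟨S=[clo(λq. ((λv. q) 7), {z↦2}) :: 7 :: -1]; E={z↦2}; C=[AP :: PRIM2(add)]; D=[(∅, ∅, ∅)]⟩
[20] ⟨S=∅; E={q↦7, z↦2}; C=[((λv. q) 7)]; D=[([-1], {z↦2}, [PRIM2(add)]) :: (∅, ∅, ∅)]⟩
[21] ⟨S=∅; E={q↦7, z↦2}; C=[7 :: (λv. q) :: AP]; D=[([-1], {z↦2}, [PRIM2(add)]) :: (∅, ∅, ∅)]⟩
[22] ⟨S=[7]; E={q↦7, z↦2}; C=[(λv. q) :: AP]; D=[([-1], {z↦2}, [PRIM2(add)]) :: (∅, ∅, ∅)]⟩
[23] ⟨S=[clo(λv. q, {q↦7, z↦2}) :: 7]; E={q↦7, z↦2}; C=[AP]; D=[([-1], {z↦2}, [PRIM2(add)]) :: (∅, ∅, ∅)]⟩
[24] ⟨S=∅; E={v↦7, q↦7, z↦2}; C=[q]; D=[(∅, {q↦7, z↦2}, ∅) :: ([-1], {z↦2}, [PRIM2(add)]) :: (∅, ∅, ∅)]⟩
[25] ⟨S=[7]; E={v↦7, q↦7, z↦2}; C=∅; D=[(∅, {q↦7, z↦2}, ∅) :: ([-1], {z↦2}, [PRIM2(add)]) :: (∅, ∅, ∅)]⟩
[26] ⟨S=[7]; E={q↦7, z↦2}; C=∅; D=[([-1], {z↦2}, [PRIM2(add)]) :: (∅, ∅, ∅)]⟩
[27] ⟨S=[7 :: -1]; E={z↦2}; C=[PRIM2(add)]; D=[(∅, ∅, ∅)]⟩
[28] ⟨S=[6]; E={z↦2}; C=∅; D=[(∅, ∅, ∅)]⟩
[29] ⟨S=[6]; E=∅; C=∅; D=∅⟩
→ final value 6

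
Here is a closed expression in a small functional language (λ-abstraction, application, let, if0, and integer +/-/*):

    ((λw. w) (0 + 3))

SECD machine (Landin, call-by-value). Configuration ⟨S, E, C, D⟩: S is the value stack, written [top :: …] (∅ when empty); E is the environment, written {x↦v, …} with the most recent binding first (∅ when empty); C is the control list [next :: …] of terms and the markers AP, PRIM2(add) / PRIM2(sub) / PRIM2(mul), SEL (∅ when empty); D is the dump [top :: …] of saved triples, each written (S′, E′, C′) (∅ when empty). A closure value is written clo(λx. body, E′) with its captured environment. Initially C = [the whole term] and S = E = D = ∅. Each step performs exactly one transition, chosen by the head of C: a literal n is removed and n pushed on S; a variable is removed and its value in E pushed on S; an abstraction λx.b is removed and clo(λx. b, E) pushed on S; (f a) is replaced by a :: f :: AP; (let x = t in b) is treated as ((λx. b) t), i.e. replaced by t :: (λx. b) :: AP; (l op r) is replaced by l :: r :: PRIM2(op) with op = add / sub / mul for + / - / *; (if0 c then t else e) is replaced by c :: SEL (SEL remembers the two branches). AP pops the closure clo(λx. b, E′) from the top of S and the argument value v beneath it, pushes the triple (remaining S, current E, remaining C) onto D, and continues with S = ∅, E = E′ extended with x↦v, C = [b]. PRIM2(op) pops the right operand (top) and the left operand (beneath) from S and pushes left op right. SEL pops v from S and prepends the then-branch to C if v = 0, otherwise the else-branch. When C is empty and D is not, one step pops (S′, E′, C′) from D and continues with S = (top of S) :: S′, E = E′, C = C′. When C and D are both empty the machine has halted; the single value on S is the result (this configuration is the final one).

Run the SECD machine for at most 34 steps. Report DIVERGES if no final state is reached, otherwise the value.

0. ⟨S=∅; E=∅; C=[((λw. w) (0 + 3))]; D=∅⟩
1. ⟨S=∅; E=∅; C=[(0 + 3) :: (λw. w) :: AP]; D=∅⟩
2. ⟨S=∅; E=∅; C=[0 :: 3 :: PRIM2(add) :: (λw. w) :: AP]; D=∅⟩
3. ⟨S=[0]; E=∅; C=[3 :: PRIM2(add) :: (λw. w) :: AP]; D=∅⟩
4. ⟨S=[3 :: 0]; E=∅; C=[PRIM2(add) :: (λw. w) :: AP]; D=∅⟩
5. ⟨S=[3]; E=∅; C=[(λw. w) :: AP]; D=∅⟩
6. ⟨S=[clo(λw. w, ∅) :: 3]; E=∅; C=[AP]; D=∅⟩
7. ⟨S=∅; E={w↦3}; C=[w]; D=[(∅, ∅, ∅)]⟩
8. ⟨S=[3]; E={w↦3}; C=∅; D=[(∅, ∅, ∅)]⟩
9. ⟨S=[3]; E=∅; C=∅; D=∅⟩
→ final value 3

Answer: 3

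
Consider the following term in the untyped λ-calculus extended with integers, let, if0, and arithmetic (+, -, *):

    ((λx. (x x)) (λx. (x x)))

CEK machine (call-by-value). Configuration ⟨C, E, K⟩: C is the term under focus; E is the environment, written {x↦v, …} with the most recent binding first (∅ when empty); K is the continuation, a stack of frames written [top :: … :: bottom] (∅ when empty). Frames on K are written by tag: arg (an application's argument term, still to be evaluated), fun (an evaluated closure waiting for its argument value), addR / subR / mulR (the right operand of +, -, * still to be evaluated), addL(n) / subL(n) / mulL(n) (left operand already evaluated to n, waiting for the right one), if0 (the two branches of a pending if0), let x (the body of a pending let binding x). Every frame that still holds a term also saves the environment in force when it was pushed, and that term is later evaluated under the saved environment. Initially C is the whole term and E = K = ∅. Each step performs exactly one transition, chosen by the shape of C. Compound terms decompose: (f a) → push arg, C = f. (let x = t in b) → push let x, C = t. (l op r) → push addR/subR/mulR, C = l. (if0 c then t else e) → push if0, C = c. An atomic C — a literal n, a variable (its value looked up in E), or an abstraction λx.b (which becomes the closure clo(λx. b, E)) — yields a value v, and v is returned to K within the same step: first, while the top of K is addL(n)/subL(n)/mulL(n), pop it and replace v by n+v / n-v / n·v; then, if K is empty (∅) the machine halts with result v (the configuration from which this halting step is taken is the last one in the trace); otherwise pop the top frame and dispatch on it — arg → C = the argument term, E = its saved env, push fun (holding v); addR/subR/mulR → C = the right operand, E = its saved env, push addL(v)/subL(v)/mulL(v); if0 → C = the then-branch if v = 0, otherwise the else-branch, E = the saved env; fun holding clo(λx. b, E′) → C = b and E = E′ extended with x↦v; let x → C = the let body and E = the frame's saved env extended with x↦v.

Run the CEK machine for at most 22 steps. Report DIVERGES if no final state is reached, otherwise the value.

Answer: DIVERGES (no final state within 22 steps)

Execution trace:
0. [C=((λx. (x x)) (λx. (x x))) | E=∅ | K=∅]
1. [C=(λx. (x x)) | E=∅ | K=[arg]]
2. [C=(λx. (x x)) | E=∅ | K=[fun]]
3. [C=(x x) | E={x↦clo(λx. (x x), ∅)} | K=∅]
4. [C=x | E={x↦clo(λx. (x x), ∅)} | K=[arg]]
5. [C=x | E={x↦clo(λx. (x x), ∅)} | K=[fun]]
… configuration repeats with period 3 (steps 3–5 recur indefinitely) …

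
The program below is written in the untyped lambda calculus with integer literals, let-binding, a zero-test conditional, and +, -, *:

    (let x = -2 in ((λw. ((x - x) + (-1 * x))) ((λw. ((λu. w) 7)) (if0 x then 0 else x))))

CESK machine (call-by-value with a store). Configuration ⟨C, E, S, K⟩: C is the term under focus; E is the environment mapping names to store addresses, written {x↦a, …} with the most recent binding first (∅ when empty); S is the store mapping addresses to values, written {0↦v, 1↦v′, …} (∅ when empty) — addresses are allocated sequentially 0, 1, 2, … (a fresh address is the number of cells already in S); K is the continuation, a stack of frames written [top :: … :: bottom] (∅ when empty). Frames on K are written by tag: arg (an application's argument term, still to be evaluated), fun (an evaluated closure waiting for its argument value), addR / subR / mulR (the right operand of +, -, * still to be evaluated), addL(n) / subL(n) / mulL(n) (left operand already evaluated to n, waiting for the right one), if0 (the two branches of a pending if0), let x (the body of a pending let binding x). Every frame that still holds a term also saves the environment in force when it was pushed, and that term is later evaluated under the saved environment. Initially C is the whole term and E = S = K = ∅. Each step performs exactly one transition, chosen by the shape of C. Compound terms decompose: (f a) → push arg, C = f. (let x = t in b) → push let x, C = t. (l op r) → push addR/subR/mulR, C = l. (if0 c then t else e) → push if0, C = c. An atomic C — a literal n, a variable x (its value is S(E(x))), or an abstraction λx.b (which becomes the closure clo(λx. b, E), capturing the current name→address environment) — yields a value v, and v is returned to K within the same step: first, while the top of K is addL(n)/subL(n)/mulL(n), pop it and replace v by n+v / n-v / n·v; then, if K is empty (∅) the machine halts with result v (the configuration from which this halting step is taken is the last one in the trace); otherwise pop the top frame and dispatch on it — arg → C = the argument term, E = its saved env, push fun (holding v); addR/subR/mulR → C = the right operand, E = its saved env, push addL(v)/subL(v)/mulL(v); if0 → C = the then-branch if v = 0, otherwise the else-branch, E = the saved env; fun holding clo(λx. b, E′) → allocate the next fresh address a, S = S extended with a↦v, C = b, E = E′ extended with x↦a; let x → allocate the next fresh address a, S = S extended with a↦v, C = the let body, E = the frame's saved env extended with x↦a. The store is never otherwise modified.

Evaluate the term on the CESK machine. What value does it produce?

step 0: [C=(let x = -2 in ((λw. ((x - x) + (-1 * x))) ((λw. ((λu. w) 7)) (if0 x then 0 else x)))) | E=∅ | S=∅ | K=∅]
step 1: [C=-2 | E=∅ | S=∅ | K=[let x]]
step 2: [C=((λw. ((x - x) + (-1 * x))) ((λw. ((λu. w) 7)) (if0 x then 0 else x))) | E={x↦0} | S={0↦-2} | K=∅]
step 3: [C=(λw. ((x - x) + (-1 * x))) | E={x↦0} | S={0↦-2} | K=[arg]]
step 4: [C=((λw. ((λu. w) 7)) (if0 x then 0 else x)) | E={x↦0} | S={0↦-2} | K=[fun]]
step 5: [C=(λw. ((λu. w) 7)) | E={x↦0} | S={0↦-2} | K=[arg :: fun]]
step 6: [C=(if0 x then 0 else x) | E={x↦0} | S={0↦-2} | K=[fun :: fun]]
step 7: [C=x | E={x↦0} | S={0↦-2} | K=[if0 :: fun :: fun]]
step 8: [C=x | E={x↦0} | S={0↦-2} | K=[fun :: fun]]
step 9: [C=((λu. w) 7) | E={w↦1, x↦0} | S={0↦-2, 1↦-2} | K=[fun]]
step 10: [C=(λu. w) | E={w↦1, x↦0} | S={0↦-2, 1↦-2} | K=[arg :: fun]]
step 11: [C=7 | E={w↦1, x↦0} | S={0↦-2, 1↦-2} | K=[fun :: fun]]
step 12: [C=w | E={u↦2, w↦1, x↦0} | S={0↦-2, 1↦-2, 2↦7} | K=[fun]]
step 13: [C=((x - x) + (-1 * x)) | E={w↦3, x↦0} | S={0↦-2, 1↦-2, 2↦7, 3↦-2} | K=∅]
step 14: [C=(x - x) | E={w↦3, x↦0} | S={0↦-2, 1↦-2, 2↦7, 3↦-2} | K=[addR]]
step 15: [C=x | E={w↦3, x↦0} | S={0↦-2, 1↦-2, 2↦7, 3↦-2} | K=[subR :: addR]]
step 16: [C=x | E={w↦3, x↦0} | S={0↦-2, 1↦-2, 2↦7, 3↦-2} | K=[subL(-2) :: addR]]
step 17: [C=(-1 * x) | E={w↦3, x↦0} | S={0↦-2, 1↦-2, 2↦7, 3↦-2} | K=[addL(0)]]
step 18: [C=-1 | E={w↦3, x↦0} | S={0↦-2, 1↦-2, 2↦7, 3↦-2} | K=[mulR :: addL(0)]]
step 19: [C=x | E={w↦3, x↦0} | S={0↦-2, 1↦-2, 2↦7, 3↦-2} | K=[mulL(-1) :: addL(0)]]
→ final value 2

Answer: 2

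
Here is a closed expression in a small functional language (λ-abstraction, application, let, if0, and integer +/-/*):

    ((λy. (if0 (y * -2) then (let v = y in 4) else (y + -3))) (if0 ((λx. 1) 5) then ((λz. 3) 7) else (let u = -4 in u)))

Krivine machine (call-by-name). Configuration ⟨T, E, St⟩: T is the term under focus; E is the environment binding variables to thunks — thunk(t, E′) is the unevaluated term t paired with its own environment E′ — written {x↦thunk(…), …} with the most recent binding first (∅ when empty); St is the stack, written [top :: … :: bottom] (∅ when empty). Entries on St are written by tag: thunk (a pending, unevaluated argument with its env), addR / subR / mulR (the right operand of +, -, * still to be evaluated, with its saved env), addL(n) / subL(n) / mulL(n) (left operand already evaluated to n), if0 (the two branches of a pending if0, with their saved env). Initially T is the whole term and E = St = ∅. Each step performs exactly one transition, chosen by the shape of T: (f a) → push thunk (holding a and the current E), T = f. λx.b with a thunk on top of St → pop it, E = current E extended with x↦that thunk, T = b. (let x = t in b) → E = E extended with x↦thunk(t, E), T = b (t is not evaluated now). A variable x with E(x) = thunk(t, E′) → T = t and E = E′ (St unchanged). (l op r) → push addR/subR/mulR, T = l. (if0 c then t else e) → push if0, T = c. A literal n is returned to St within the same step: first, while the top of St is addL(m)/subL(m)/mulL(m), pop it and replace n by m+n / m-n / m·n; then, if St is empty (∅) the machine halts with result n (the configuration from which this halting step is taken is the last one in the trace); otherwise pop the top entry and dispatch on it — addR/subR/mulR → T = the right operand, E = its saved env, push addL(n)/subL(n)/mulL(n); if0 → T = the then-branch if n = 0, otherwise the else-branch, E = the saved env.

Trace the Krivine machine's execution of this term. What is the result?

t=0: [T=((λy. (if0 (y * -2) then (let v = y in 4) else (y + -3))) (if0 ((λx. 1) 5) then ((λz. 3) 7) else (let u = -4 in u))) | E=∅ | St=∅]
t=1: [T=(λy. (if0 (y * -2) then (let v = y in 4) else (y + -3))) | E=∅ | St=[thunk]]
t=2: [T=(if0 (y * -2) then (let v = y in 4) else (y + -3)) | E={y↦thunk((if0 ((λx. 1) 5) then ((λz. 3) 7) else (let u = -4 in u)), ∅)} | St=∅]
t=3: [T=(y * -2) | E={y↦thunk((if0 ((λx. 1) 5) then ((λz. 3) 7) else (let u = -4 in u)), ∅)} | St=[if0]]
t=4: [T=y | E={y↦thunk((if0 ((λx. 1) 5) then ((λz. 3) 7) else (let u = -4 in u)), ∅)} | St=[mulR :: if0]]
t=5: [T=(if0 ((λx. 1) 5) then ((λz. 3) 7) else (let u = -4 in u)) | E=∅ | St=[mulR :: if0]]
t=6: [T=((λx. 1) 5) | E=∅ | St=[if0 :: mulR :: if0]]
t=7: [T=(λx. 1) | E=∅ | St=[thunk :: if0 :: mulR :: if0]]
t=8: [T=1 | E={x↦thunk(5, ∅)} | St=[if0 :: mulR :: if0]]
t=9: [T=(let u = -4 in u) | E=∅ | St=[mulR :: if0]]
t=10: [T=u | E={u↦thunk(-4, ∅)} | St=[mulR :: if0]]
t=11: [T=-4 | E=∅ | St=[mulR :: if0]]
t=12: [T=-2 | E={y↦thunk((if0 ((λx. 1) 5) then ((λz. 3) 7) else (let u = -4 in u)), ∅)} | St=[mulL(-4) :: if0]]
t=13: [T=(y + -3) | E={y↦thunk((if0 ((λx. 1) 5) then ((λz. 3) 7) else (let u = -4 in u)), ∅)} | St=∅]
t=14: [T=y | E={y↦thunk((if0 ((λx. 1) 5) then ((λz. 3) 7) else (let u = -4 in u)), ∅)} | St=[addR]]
t=15: [T=(if0 ((λx. 1) 5) then ((λz. 3) 7) else (let u = -4 in u)) | E=∅ | St=[addR]]
t=16: [T=((λx. 1) 5) | E=∅ | St=[if0 :: addR]]
t=17: [T=(λx. 1) | E=∅ | St=[thunk :: if0 :: addR]]
t=18: [T=1 | E={x↦thunk(5, ∅)} | St=[if0 :: addR]]
t=19: [T=(let u = -4 in u) | E=∅ | St=[addR]]
t=20: [T=u | E={u↦thunk(-4, ∅)} | St=[addR]]
t=21: [T=-4 | E=∅ | St=[addR]]
t=22: [T=-3 | E={y↦thunk((if0 ((λx. 1) 5) then ((λz. 3) 7) else (let u = -4 in u)), ∅)} | St=[addL(-4)]]
→ final value -7

Answer: -7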